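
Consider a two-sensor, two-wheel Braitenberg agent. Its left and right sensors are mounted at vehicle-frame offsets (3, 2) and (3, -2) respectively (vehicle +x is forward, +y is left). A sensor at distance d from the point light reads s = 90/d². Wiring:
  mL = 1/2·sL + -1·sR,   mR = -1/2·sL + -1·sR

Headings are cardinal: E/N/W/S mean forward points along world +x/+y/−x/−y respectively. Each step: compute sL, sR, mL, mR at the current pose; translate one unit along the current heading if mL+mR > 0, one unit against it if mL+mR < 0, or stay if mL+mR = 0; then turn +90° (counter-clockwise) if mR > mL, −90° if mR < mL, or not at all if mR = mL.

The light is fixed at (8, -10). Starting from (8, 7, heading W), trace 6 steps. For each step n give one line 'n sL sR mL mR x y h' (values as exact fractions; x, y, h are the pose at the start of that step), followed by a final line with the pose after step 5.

0 5/13 9/37 -49/962 -419/962 8 7 W
1 90/401 90/409 -17685/164009 -54495/164009 9 7 N
2 9/34 45/106 -1053/3604 -2007/3604 9 6 E
3 90/173 90/173 -45/173 -135/173 8 6 S
4 5/13 9/37 -49/962 -419/962 8 7 W
5 90/401 90/409 -17685/164009 -54495/164009 9 7 N
final 9 6 E

n=0: pose=(8,7,W); sL=5/13, sR=9/37; mL=-49/962, mR=-419/962; mL+mR=-18/37 → advance -1; mR−mL=-5/13 → turn -1·90°
n=1: pose=(9,7,N); sL=90/401, sR=90/409; mL=-17685/164009, mR=-54495/164009; mL+mR=-180/409 → advance -1; mR−mL=-90/401 → turn -1·90°
n=2: pose=(9,6,E); sL=9/34, sR=45/106; mL=-1053/3604, mR=-2007/3604; mL+mR=-45/53 → advance -1; mR−mL=-9/34 → turn -1·90°
n=3: pose=(8,6,S); sL=90/173, sR=90/173; mL=-45/173, mR=-135/173; mL+mR=-180/173 → advance -1; mR−mL=-90/173 → turn -1·90°
n=4: pose=(8,7,W); sL=5/13, sR=9/37; mL=-49/962, mR=-419/962; mL+mR=-18/37 → advance -1; mR−mL=-5/13 → turn -1·90°
n=5: pose=(9,7,N); sL=90/401, sR=90/409; mL=-17685/164009, mR=-54495/164009; mL+mR=-180/409 → advance -1; mR−mL=-90/401 → turn -1·90°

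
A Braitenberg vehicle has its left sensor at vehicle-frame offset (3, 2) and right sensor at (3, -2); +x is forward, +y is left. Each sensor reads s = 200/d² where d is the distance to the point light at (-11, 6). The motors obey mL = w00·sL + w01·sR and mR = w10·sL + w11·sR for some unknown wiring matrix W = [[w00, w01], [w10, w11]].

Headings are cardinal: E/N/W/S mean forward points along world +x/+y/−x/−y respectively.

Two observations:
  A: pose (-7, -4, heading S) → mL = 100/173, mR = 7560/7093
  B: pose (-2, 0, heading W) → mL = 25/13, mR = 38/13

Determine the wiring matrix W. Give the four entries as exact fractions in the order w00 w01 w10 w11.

obs A: pose=(-7,-4,S) → sL=40/41, sR=200/173, mL=100/173, mR=7560/7093
obs B: pose=(-2,0,W) → sL=2, sR=50/13, mL=25/13, mR=38/13
sensor matrix S = [[40/41, 200/173], [2, 50/13]]; det S = 132800/92209
solve [mL_A; mL_B] = S·[w00; w01] and [mR_A; mR_B] = S·[w10; w11]:
  w00 = 0, w01 = 1/2, w10 = 1/2, w11 = 1/2

0 1/2 1/2 1/2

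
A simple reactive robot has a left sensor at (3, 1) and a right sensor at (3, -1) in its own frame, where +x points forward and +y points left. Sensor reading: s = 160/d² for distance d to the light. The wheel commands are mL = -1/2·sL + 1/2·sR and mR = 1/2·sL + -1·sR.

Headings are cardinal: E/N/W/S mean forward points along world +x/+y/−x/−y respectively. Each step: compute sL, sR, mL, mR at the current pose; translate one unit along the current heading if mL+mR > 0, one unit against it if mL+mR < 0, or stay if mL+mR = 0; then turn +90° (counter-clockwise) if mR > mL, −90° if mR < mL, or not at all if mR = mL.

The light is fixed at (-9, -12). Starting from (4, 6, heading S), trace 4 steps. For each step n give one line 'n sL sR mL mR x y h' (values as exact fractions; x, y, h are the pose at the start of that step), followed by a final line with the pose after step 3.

0 160/421 160/369 4160/155349 -37840/155349 4 6 S
1 20/53 8/25 -38/1325 -174/1325 4 7 W
2 160/653 160/709 -4480/462977 -47760/462977 5 7 N
3 16/65 80/289 288/18785 -2888/18785 5 6 E
final 4 6 S

n=0: pose=(4,6,S); sL=160/421, sR=160/369; mL=4160/155349, mR=-37840/155349; mL+mR=-80/369 → advance -1; mR−mL=-14000/51783 → turn -1·90°
n=1: pose=(4,7,W); sL=20/53, sR=8/25; mL=-38/1325, mR=-174/1325; mL+mR=-4/25 → advance -1; mR−mL=-136/1325 → turn -1·90°
n=2: pose=(5,7,N); sL=160/653, sR=160/709; mL=-4480/462977, mR=-47760/462977; mL+mR=-80/709 → advance -1; mR−mL=-43280/462977 → turn -1·90°
n=3: pose=(5,6,E); sL=16/65, sR=80/289; mL=288/18785, mR=-2888/18785; mL+mR=-40/289 → advance -1; mR−mL=-3176/18785 → turn -1·90°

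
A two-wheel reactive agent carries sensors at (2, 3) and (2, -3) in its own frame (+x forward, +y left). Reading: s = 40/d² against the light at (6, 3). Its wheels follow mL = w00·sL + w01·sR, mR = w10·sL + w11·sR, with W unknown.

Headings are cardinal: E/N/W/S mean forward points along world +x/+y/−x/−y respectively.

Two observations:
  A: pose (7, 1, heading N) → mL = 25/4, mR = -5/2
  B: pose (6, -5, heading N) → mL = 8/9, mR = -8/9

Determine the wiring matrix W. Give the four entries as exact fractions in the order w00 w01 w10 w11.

1/2 1/2 0 -1

obs A: pose=(7,1,N) → sL=10, sR=5/2, mL=25/4, mR=-5/2
obs B: pose=(6,-5,N) → sL=8/9, sR=8/9, mL=8/9, mR=-8/9
sensor matrix S = [[10, 5/2], [8/9, 8/9]]; det S = 20/3
solve [mL_A; mL_B] = S·[w00; w01] and [mR_A; mR_B] = S·[w10; w11]:
  w00 = 1/2, w01 = 1/2, w10 = 0, w11 = -1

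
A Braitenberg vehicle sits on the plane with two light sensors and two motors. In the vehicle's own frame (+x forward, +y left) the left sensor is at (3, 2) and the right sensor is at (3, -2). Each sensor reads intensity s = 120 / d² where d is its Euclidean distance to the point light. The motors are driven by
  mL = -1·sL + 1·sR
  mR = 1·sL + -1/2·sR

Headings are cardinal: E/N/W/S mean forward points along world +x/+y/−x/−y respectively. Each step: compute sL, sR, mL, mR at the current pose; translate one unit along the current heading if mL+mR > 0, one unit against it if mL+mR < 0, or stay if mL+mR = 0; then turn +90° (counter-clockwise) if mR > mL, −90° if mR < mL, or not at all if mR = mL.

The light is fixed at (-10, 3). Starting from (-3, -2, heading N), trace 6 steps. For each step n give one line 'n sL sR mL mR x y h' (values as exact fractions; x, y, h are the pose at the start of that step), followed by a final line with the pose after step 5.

n=0: pose=(-3,-2,N); sL=120/29, sR=24/17; mL=-1344/493, mR=1692/493; mL+mR=12/17 → advance +1; mR−mL=3036/493 → turn +1·90°
n=1: pose=(-3,-1,W); sL=30/13, sR=6; mL=48/13, mR=-9/13; mL+mR=3 → advance +1; mR−mL=-57/13 → turn -1·90°
n=2: pose=(-4,-1,N); sL=120/17, sR=24/13; mL=-1152/221, mR=1356/221; mL+mR=12/13 → advance +1; mR−mL=2508/221 → turn +1·90°
n=3: pose=(-4,0,W); sL=60/17, sR=12; mL=144/17, mR=-42/17; mL+mR=6 → advance +1; mR−mL=-186/17 → turn -1·90°
n=4: pose=(-5,0,N); sL=40/3, sR=120/49; mL=-1600/147, mR=1780/147; mL+mR=60/49 → advance +1; mR−mL=3380/147 → turn +1·90°
n=5: pose=(-5,1,W); sL=6, sR=30; mL=24, mR=-9; mL+mR=15 → advance +1; mR−mL=-33 → turn -1·90°

0 120/29 24/17 -1344/493 1692/493 -3 -2 N
1 30/13 6 48/13 -9/13 -3 -1 W
2 120/17 24/13 -1152/221 1356/221 -4 -1 N
3 60/17 12 144/17 -42/17 -4 0 W
4 40/3 120/49 -1600/147 1780/147 -5 0 N
5 6 30 24 -9 -5 1 W
final -6 1 N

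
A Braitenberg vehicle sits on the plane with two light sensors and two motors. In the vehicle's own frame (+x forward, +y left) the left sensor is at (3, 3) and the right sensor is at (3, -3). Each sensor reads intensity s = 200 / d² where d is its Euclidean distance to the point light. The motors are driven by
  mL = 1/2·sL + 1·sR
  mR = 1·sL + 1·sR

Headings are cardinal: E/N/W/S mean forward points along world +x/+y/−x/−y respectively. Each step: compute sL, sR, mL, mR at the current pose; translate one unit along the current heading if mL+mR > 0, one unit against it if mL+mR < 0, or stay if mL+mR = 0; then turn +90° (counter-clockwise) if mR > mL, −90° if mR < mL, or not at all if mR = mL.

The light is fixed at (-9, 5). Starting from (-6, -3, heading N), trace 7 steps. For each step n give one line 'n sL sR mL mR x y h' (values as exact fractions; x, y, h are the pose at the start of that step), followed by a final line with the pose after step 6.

n=0: pose=(-6,-3,N); sL=8, sR=200/61; mL=444/61, mR=688/61; mL+mR=1132/61 → advance +1; mR−mL=4 → turn +1·90°
n=1: pose=(-6,-2,W); sL=2, sR=25/2; mL=27/2, mR=29/2; mL+mR=28 → advance +1; mR−mL=1 → turn +1·90°
n=2: pose=(-7,-2,S); sL=8/5, sR=200/101; mL=1404/505, mR=1808/505; mL+mR=3212/505 → advance +1; mR−mL=4/5 → turn +1·90°
n=3: pose=(-7,-3,E); sL=4, sR=100/73; mL=246/73, mR=392/73; mL+mR=638/73 → advance +1; mR−mL=2 → turn +1·90°
n=4: pose=(-6,-3,N); sL=8, sR=200/61; mL=444/61, mR=688/61; mL+mR=1132/61 → advance +1; mR−mL=4 → turn +1·90°
n=5: pose=(-6,-2,W); sL=2, sR=25/2; mL=27/2, mR=29/2; mL+mR=28 → advance +1; mR−mL=1 → turn +1·90°
n=6: pose=(-7,-2,S); sL=8/5, sR=200/101; mL=1404/505, mR=1808/505; mL+mR=3212/505 → advance +1; mR−mL=4/5 → turn +1·90°

0 8 200/61 444/61 688/61 -6 -3 N
1 2 25/2 27/2 29/2 -6 -2 W
2 8/5 200/101 1404/505 1808/505 -7 -2 S
3 4 100/73 246/73 392/73 -7 -3 E
4 8 200/61 444/61 688/61 -6 -3 N
5 2 25/2 27/2 29/2 -6 -2 W
6 8/5 200/101 1404/505 1808/505 -7 -2 S
final -7 -3 E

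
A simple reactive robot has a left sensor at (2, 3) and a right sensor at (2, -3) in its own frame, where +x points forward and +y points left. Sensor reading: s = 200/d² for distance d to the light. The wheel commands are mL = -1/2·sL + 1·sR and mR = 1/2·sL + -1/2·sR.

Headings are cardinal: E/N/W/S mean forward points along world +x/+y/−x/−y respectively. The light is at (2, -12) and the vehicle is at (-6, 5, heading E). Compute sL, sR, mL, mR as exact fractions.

left sensor world pos  = (-4, 8); dL² = 436
right sensor world pos = (-4, 2); dR² = 232
sL = 200/436 = 50/109
sR = 200/232 = 25/29
mL = -1/2·sL + 1·sR = 2000/3161
mR = 1/2·sL + -1/2·sR = -1275/6322

50/109 25/29 2000/3161 -1275/6322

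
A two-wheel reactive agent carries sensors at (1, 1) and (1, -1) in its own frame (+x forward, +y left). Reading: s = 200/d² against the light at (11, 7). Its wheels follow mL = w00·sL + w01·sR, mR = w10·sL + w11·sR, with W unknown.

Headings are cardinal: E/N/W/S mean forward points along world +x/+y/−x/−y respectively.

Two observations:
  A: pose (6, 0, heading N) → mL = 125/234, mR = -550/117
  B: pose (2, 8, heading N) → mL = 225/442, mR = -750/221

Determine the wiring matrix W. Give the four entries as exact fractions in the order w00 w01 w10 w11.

obs A: pose=(6,0,N) → sL=25/9, sR=50/13, mL=125/234, mR=-550/117
obs B: pose=(2,8,N) → sL=25/13, sR=50/17, mL=225/442, mR=-750/221
sensor matrix S = [[25/9, 50/13], [25/13, 50/17]]; det S = 20000/25857
solve [mL_A; mL_B] = S·[w00; w01] and [mR_A; mR_B] = S·[w10; w11]:
  w00 = -1/2, w01 = 1/2, w10 = -1, w11 = -1/2

-1/2 1/2 -1 -1/2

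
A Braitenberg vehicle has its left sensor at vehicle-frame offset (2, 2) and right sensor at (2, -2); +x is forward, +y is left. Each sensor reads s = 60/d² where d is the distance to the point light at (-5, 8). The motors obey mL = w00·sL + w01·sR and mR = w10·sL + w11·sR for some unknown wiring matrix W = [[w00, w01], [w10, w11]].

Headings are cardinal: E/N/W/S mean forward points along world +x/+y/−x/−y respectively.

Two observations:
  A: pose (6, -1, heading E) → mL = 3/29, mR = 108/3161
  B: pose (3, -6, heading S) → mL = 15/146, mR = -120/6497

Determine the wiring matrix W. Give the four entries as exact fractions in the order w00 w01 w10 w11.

0 1/2 1/2 -1/2

obs A: pose=(6,-1,E) → sL=30/109, sR=6/29, mL=3/29, mR=108/3161
obs B: pose=(3,-6,S) → sL=15/89, sR=15/73, mL=15/146, mR=-120/6497
sensor matrix S = [[30/109, 6/29], [15/89, 15/73]]; det S = 445320/20537017
solve [mL_A; mL_B] = S·[w00; w01] and [mR_A; mR_B] = S·[w10; w11]:
  w00 = 0, w01 = 1/2, w10 = 1/2, w11 = -1/2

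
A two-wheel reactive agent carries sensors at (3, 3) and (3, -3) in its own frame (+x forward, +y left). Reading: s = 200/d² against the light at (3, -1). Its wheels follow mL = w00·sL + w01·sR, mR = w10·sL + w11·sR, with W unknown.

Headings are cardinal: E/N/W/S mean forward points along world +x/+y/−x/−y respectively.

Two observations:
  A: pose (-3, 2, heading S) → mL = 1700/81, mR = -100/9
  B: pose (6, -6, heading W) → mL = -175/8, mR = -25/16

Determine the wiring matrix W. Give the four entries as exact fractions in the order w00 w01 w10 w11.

obs A: pose=(-3,2,S) → sL=200/9, sR=200/81, mL=1700/81, mR=-100/9
obs B: pose=(6,-6,W) → sL=25/8, sR=50, mL=-175/8, mR=-25/16
sensor matrix S = [[200/9, 200/81], [25/8, 50]]; det S = 89375/81
solve [mL_A; mL_B] = S·[w00; w01] and [mR_A; mR_B] = S·[w10; w11]:
  w00 = 1, w01 = -1/2, w10 = -1/2, w11 = 0

1 -1/2 -1/2 0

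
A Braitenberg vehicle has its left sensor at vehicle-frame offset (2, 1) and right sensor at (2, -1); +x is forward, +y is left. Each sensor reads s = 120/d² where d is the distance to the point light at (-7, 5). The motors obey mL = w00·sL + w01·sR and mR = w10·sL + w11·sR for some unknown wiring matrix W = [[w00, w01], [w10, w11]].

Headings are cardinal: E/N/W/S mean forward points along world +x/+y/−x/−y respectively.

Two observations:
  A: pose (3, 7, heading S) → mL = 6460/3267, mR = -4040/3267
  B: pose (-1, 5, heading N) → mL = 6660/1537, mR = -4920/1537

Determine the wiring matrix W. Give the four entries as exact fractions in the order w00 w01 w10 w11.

1/2 1 -1/2 -1/2

obs A: pose=(3,7,S) → sL=120/121, sR=40/27, mL=6460/3267, mR=-4040/3267
obs B: pose=(-1,5,N) → sL=120/29, sR=120/53, mL=6660/1537, mR=-4920/1537
sensor matrix S = [[120/121, 40/27], [120/29, 120/53]]; det S = -6502400/1673793
solve [mL_A; mL_B] = S·[w00; w01] and [mR_A; mR_B] = S·[w10; w11]:
  w00 = 1/2, w01 = 1, w10 = -1/2, w11 = -1/2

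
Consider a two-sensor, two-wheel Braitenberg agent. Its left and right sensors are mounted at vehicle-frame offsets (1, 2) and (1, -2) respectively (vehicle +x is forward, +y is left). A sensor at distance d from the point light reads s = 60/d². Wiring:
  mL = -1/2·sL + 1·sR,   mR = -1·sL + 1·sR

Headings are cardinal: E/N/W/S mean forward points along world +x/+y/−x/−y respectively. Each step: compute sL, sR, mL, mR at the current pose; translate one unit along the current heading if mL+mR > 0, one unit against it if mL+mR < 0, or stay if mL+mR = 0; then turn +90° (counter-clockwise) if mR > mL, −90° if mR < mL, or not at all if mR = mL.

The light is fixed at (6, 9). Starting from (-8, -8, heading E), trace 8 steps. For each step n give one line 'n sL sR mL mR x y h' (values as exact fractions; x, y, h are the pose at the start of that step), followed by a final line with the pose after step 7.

n=0: pose=(-8,-8,E); sL=30/197, sR=6/53; mL=387/10441, mR=-408/10441; mL+mR=-21/10441 → advance -1; mR−mL=-15/197 → turn -1·90°
n=1: pose=(-9,-8,S); sL=60/493, sR=60/613; mL=11190/302209, mR=-7200/302209; mL+mR=3990/302209 → advance +1; mR−mL=-30/493 → turn -1·90°
n=2: pose=(-9,-9,W); sL=15/164, sR=15/128; mL=375/5248, mR=135/5248; mL+mR=255/2624 → advance +1; mR−mL=-15/328 → turn -1·90°
n=3: pose=(-10,-9,N); sL=60/613, sR=12/97; mL=4446/59461, mR=1536/59461; mL+mR=5982/59461 → advance +1; mR−mL=-30/613 → turn -1·90°
n=4: pose=(-10,-8,E); sL=2/15, sR=30/293; mL=157/4395, mR=-136/4395; mL+mR=7/1465 → advance +1; mR−mL=-1/15 → turn -1·90°
n=5: pose=(-9,-8,S); sL=60/493, sR=60/613; mL=11190/302209, mR=-7200/302209; mL+mR=3990/302209 → advance +1; mR−mL=-30/493 → turn -1·90°
n=6: pose=(-9,-9,W); sL=15/164, sR=15/128; mL=375/5248, mR=135/5248; mL+mR=255/2624 → advance +1; mR−mL=-15/328 → turn -1·90°
n=7: pose=(-10,-9,N); sL=60/613, sR=12/97; mL=4446/59461, mR=1536/59461; mL+mR=5982/59461 → advance +1; mR−mL=-30/613 → turn -1·90°

0 30/197 6/53 387/10441 -408/10441 -8 -8 E
1 60/493 60/613 11190/302209 -7200/302209 -9 -8 S
2 15/164 15/128 375/5248 135/5248 -9 -9 W
3 60/613 12/97 4446/59461 1536/59461 -10 -9 N
4 2/15 30/293 157/4395 -136/4395 -10 -8 E
5 60/493 60/613 11190/302209 -7200/302209 -9 -8 S
6 15/164 15/128 375/5248 135/5248 -9 -9 W
7 60/613 12/97 4446/59461 1536/59461 -10 -9 N
final -10 -8 E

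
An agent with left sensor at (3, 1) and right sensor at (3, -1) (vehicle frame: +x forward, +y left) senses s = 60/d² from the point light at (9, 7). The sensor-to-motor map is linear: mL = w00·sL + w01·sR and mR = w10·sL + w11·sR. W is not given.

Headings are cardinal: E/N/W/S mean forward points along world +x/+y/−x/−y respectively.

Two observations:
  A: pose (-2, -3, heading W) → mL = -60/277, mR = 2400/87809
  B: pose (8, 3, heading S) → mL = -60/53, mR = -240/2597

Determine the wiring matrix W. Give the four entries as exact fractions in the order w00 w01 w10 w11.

0 -1 -1 1

obs A: pose=(-2,-3,W) → sL=60/317, sR=60/277, mL=-60/277, mR=2400/87809
obs B: pose=(8,3,S) → sL=60/49, sR=60/53, mL=-60/53, mR=-240/2597
sensor matrix S = [[60/317, 60/277], [60/49, 60/53]]; det S = -11620800/228039973
solve [mL_A; mL_B] = S·[w00; w01] and [mR_A; mR_B] = S·[w10; w11]:
  w00 = 0, w01 = -1, w10 = -1, w11 = 1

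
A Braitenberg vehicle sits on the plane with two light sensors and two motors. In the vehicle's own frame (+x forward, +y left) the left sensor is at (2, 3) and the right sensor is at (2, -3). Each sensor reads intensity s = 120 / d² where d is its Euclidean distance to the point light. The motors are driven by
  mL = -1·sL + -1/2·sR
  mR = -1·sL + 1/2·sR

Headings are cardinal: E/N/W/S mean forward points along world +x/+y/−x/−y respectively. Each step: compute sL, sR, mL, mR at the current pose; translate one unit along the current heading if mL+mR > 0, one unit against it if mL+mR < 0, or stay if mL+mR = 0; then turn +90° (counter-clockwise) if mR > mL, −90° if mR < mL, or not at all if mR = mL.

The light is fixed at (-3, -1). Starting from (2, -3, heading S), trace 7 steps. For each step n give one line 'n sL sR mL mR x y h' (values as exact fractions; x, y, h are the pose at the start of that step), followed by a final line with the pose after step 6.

0 3/2 6 -9/2 3/2 2 -3 S
1 120/53 24/13 -2196/689 -924/689 2 -2 E
2 60 12/5 -306/5 -294/5 1 -2 N
3 120/29 24 -468/29 228/29 1 -3 W
4 3/2 6 -9/2 3/2 2 -3 S
5 120/53 24/13 -2196/689 -924/689 2 -2 E
6 60 12/5 -306/5 -294/5 1 -2 N
final 1 -3 W

n=0: pose=(2,-3,S); sL=3/2, sR=6; mL=-9/2, mR=3/2; mL+mR=-3 → advance -1; mR−mL=6 → turn +1·90°
n=1: pose=(2,-2,E); sL=120/53, sR=24/13; mL=-2196/689, mR=-924/689; mL+mR=-240/53 → advance -1; mR−mL=24/13 → turn +1·90°
n=2: pose=(1,-2,N); sL=60, sR=12/5; mL=-306/5, mR=-294/5; mL+mR=-120 → advance -1; mR−mL=12/5 → turn +1·90°
n=3: pose=(1,-3,W); sL=120/29, sR=24; mL=-468/29, mR=228/29; mL+mR=-240/29 → advance -1; mR−mL=24 → turn +1·90°
n=4: pose=(2,-3,S); sL=3/2, sR=6; mL=-9/2, mR=3/2; mL+mR=-3 → advance -1; mR−mL=6 → turn +1·90°
n=5: pose=(2,-2,E); sL=120/53, sR=24/13; mL=-2196/689, mR=-924/689; mL+mR=-240/53 → advance -1; mR−mL=24/13 → turn +1·90°
n=6: pose=(1,-2,N); sL=60, sR=12/5; mL=-306/5, mR=-294/5; mL+mR=-120 → advance -1; mR−mL=12/5 → turn +1·90°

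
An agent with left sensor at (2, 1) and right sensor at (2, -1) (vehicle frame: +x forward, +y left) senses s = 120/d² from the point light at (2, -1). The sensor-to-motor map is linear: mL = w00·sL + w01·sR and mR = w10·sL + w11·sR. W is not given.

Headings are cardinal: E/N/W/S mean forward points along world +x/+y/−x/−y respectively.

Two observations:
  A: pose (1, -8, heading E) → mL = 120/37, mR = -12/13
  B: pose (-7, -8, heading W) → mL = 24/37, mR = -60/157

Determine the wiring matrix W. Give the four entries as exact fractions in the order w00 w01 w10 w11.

1 0 0 -1/2

obs A: pose=(1,-8,E) → sL=120/37, sR=24/13, mL=120/37, mR=-12/13
obs B: pose=(-7,-8,W) → sL=24/37, sR=120/157, mL=24/37, mR=-60/157
sensor matrix S = [[120/37, 24/13], [24/37, 120/157]]; det S = 96768/75517
solve [mL_A; mL_B] = S·[w00; w01] and [mR_A; mR_B] = S·[w10; w11]:
  w00 = 1, w01 = 0, w10 = 0, w11 = -1/2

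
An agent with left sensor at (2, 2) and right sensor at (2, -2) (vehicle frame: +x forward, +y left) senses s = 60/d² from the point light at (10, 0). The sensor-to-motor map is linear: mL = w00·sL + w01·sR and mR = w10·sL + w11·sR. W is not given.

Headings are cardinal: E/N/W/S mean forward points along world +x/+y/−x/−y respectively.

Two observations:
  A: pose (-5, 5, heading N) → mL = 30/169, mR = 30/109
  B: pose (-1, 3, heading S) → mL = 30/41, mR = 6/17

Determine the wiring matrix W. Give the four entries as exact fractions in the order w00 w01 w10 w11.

obs A: pose=(-5,5,N) → sL=30/169, sR=30/109, mL=30/169, mR=30/109
obs B: pose=(-1,3,S) → sL=30/41, sR=6/17, mL=30/41, mR=6/17
sensor matrix S = [[30/169, 30/109], [30/41, 6/17]]; det S = -1781280/12839437
solve [mL_A; mL_B] = S·[w00; w01] and [mR_A; mR_B] = S·[w10; w11]:
  w00 = 1, w01 = 0, w10 = 0, w11 = 1

1 0 0 1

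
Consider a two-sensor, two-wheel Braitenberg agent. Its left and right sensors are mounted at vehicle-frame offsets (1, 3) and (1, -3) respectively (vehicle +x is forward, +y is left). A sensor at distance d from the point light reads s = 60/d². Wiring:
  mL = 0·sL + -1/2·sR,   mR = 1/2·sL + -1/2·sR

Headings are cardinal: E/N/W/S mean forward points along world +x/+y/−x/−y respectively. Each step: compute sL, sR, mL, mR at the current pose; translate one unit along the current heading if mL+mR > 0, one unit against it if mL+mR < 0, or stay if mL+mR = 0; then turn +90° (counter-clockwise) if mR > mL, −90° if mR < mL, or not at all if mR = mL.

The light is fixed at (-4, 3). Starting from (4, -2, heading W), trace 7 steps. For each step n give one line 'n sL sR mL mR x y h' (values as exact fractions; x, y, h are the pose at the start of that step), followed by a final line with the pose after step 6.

n=0: pose=(4,-2,W); sL=60/113, sR=60/53; mL=-30/53, mR=-1800/5989; mL+mR=-5190/5989 → advance -1; mR−mL=30/113 → turn +1·90°
n=1: pose=(5,-2,S); sL=1/3, sR=5/6; mL=-5/12, mR=-1/4; mL+mR=-2/3 → advance -1; mR−mL=1/6 → turn +1·90°
n=2: pose=(5,-1,E); sL=60/101, sR=60/149; mL=-30/149, mR=1440/15049; mL+mR=-1590/15049 → advance -1; mR−mL=30/101 → turn +1·90°
n=3: pose=(4,-1,N); sL=30/17, sR=6/13; mL=-3/13, mR=144/221; mL+mR=93/221 → advance +1; mR−mL=15/17 → turn +1·90°
n=4: pose=(4,0,W); sL=12/17, sR=60/49; mL=-30/49, mR=-216/833; mL+mR=-726/833 → advance -1; mR−mL=6/17 → turn +1·90°
n=5: pose=(5,0,S); sL=3/8, sR=15/13; mL=-15/26, mR=-81/208; mL+mR=-201/208 → advance -1; mR−mL=3/16 → turn +1·90°
n=6: pose=(5,1,E); sL=60/101, sR=12/25; mL=-6/25, mR=144/2525; mL+mR=-462/2525 → advance -1; mR−mL=30/101 → turn +1·90°

0 60/113 60/53 -30/53 -1800/5989 4 -2 W
1 1/3 5/6 -5/12 -1/4 5 -2 S
2 60/101 60/149 -30/149 1440/15049 5 -1 E
3 30/17 6/13 -3/13 144/221 4 -1 N
4 12/17 60/49 -30/49 -216/833 4 0 W
5 3/8 15/13 -15/26 -81/208 5 0 S
6 60/101 12/25 -6/25 144/2525 5 1 E
final 4 1 N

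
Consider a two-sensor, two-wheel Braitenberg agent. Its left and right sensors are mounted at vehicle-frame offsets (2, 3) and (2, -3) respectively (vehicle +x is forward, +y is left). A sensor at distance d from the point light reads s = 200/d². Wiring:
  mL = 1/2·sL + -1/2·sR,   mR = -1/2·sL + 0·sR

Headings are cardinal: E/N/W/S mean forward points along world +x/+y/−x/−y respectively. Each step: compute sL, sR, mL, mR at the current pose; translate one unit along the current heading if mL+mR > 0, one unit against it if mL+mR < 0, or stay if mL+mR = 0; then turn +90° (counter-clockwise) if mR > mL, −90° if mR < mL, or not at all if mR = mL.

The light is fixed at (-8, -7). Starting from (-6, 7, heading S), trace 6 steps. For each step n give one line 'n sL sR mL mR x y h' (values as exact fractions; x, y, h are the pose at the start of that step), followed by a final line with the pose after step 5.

n=0: pose=(-6,7,S); sL=200/169, sR=40/29; mL=-480/4901, mR=-100/169; mL+mR=-20/29 → advance -1; mR−mL=-2420/4901 → turn -1·90°
n=1: pose=(-6,8,W); sL=25/18, sR=50/81; mL=125/324, mR=-25/36; mL+mR=-25/81 → advance -1; mR−mL=-175/162 → turn -1·90°
n=2: pose=(-5,8,N); sL=200/289, sR=8/13; mL=144/3757, mR=-100/289; mL+mR=-4/13 → advance -1; mR−mL=-1444/3757 → turn -1·90°
n=3: pose=(-5,7,E); sL=100/157, sR=100/73; mL=-4200/11461, mR=-50/157; mL+mR=-50/73 → advance -1; mR−mL=550/11461 → turn +1·90°
n=4: pose=(-6,7,N); sL=200/257, sR=200/281; mL=2400/72217, mR=-100/257; mL+mR=-100/281 → advance -1; mR−mL=-30500/72217 → turn -1·90°
n=5: pose=(-6,6,E); sL=25/34, sR=50/29; mL=-975/1972, mR=-25/68; mL+mR=-25/29 → advance -1; mR−mL=125/986 → turn +1·90°

0 200/169 40/29 -480/4901 -100/169 -6 7 S
1 25/18 50/81 125/324 -25/36 -6 8 W
2 200/289 8/13 144/3757 -100/289 -5 8 N
3 100/157 100/73 -4200/11461 -50/157 -5 7 E
4 200/257 200/281 2400/72217 -100/257 -6 7 N
5 25/34 50/29 -975/1972 -25/68 -6 6 E
final -7 6 N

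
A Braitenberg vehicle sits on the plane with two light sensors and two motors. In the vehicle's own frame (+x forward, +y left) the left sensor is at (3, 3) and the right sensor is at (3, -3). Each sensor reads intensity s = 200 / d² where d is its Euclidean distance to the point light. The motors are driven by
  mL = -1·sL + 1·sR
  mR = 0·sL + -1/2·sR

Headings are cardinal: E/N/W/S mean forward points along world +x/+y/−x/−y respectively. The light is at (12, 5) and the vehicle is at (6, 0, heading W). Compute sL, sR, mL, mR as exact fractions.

left sensor world pos  = (3, -3); dL² = 145
right sensor world pos = (3, 3); dR² = 85
sL = 200/145 = 40/29
sR = 200/85 = 40/17
mL = -1·sL + 1·sR = 480/493
mR = 0·sL + -1/2·sR = -20/17

40/29 40/17 480/493 -20/17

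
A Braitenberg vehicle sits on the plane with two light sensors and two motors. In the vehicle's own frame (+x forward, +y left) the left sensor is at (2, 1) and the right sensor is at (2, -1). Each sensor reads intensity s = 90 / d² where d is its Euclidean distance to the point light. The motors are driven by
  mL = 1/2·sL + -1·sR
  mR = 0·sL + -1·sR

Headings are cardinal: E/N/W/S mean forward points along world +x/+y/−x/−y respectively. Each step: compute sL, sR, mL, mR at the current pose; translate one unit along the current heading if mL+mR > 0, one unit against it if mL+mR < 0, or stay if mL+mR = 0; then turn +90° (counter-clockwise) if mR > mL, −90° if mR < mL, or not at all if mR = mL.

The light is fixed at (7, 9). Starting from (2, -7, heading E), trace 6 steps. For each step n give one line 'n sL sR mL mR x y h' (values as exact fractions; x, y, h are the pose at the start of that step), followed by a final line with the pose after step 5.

0 5/13 45/149 -425/3874 -45/149 2 -7 E
1 90/349 90/373 -14625/130177 -90/373 1 -7 S
2 9/32 9/26 -171/832 -9/26 1 -6 W
3 18/41 18/37 -405/1517 -18/37 2 -6 N
4 5/13 45/149 -425/3874 -45/149 2 -7 E
5 90/349 90/373 -14625/130177 -90/373 1 -7 S
final 1 -6 W

n=0: pose=(2,-7,E); sL=5/13, sR=45/149; mL=-425/3874, mR=-45/149; mL+mR=-1595/3874 → advance -1; mR−mL=-5/26 → turn -1·90°
n=1: pose=(1,-7,S); sL=90/349, sR=90/373; mL=-14625/130177, mR=-90/373; mL+mR=-46035/130177 → advance -1; mR−mL=-45/349 → turn -1·90°
n=2: pose=(1,-6,W); sL=9/32, sR=9/26; mL=-171/832, mR=-9/26; mL+mR=-459/832 → advance -1; mR−mL=-9/64 → turn -1·90°
n=3: pose=(2,-6,N); sL=18/41, sR=18/37; mL=-405/1517, mR=-18/37; mL+mR=-1143/1517 → advance -1; mR−mL=-9/41 → turn -1·90°
n=4: pose=(2,-7,E); sL=5/13, sR=45/149; mL=-425/3874, mR=-45/149; mL+mR=-1595/3874 → advance -1; mR−mL=-5/26 → turn -1·90°
n=5: pose=(1,-7,S); sL=90/349, sR=90/373; mL=-14625/130177, mR=-90/373; mL+mR=-46035/130177 → advance -1; mR−mL=-45/349 → turn -1·90°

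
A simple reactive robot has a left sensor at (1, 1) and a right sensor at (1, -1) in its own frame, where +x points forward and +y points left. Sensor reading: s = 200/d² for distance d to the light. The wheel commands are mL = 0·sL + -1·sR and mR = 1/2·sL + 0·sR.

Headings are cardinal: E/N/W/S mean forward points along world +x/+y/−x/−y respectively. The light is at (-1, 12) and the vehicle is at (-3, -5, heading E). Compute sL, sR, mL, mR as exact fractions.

left sensor world pos  = (-2, -4); dL² = 257
right sensor world pos = (-2, -6); dR² = 325
sL = 200/257 = 200/257
sR = 200/325 = 8/13
mL = 0·sL + -1·sR = -8/13
mR = 1/2·sL + 0·sR = 100/257

200/257 8/13 -8/13 100/257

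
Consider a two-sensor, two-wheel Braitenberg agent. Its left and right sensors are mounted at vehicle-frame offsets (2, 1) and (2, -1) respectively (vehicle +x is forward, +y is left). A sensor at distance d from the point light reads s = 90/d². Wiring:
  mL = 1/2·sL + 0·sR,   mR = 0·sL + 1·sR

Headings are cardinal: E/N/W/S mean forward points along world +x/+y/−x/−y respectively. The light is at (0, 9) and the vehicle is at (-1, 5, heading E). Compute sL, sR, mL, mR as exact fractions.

left sensor world pos  = (1, 6); dL² = 10
right sensor world pos = (1, 4); dR² = 26
sL = 90/10 = 9
sR = 90/26 = 45/13
mL = 1/2·sL + 0·sR = 9/2
mR = 0·sL + 1·sR = 45/13

9 45/13 9/2 45/13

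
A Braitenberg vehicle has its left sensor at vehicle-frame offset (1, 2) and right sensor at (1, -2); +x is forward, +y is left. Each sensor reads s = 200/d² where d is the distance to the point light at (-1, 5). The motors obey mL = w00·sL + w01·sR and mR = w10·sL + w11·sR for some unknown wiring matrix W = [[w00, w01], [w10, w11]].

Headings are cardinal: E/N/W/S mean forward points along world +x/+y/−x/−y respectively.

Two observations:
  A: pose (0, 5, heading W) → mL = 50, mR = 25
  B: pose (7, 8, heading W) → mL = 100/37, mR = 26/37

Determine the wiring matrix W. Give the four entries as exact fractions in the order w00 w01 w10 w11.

obs A: pose=(0,5,W) → sL=50, sR=50, mL=50, mR=25
obs B: pose=(7,8,W) → sL=4, sR=100/37, mL=100/37, mR=26/37
sensor matrix S = [[50, 50], [4, 100/37]]; det S = -2400/37
solve [mL_A; mL_B] = S·[w00; w01] and [mR_A; mR_B] = S·[w10; w11]:
  w00 = 0, w01 = 1, w10 = -1/2, w11 = 1

0 1 -1/2 1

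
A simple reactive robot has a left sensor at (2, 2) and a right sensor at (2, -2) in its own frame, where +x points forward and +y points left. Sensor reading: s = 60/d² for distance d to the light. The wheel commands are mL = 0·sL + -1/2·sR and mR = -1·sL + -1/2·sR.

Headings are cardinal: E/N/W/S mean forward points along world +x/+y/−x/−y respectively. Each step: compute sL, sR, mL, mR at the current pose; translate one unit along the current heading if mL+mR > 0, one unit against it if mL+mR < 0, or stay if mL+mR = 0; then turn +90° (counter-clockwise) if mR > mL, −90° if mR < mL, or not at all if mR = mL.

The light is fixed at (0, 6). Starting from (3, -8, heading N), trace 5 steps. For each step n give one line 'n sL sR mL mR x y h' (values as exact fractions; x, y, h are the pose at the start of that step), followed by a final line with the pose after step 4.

0 12/29 60/169 -30/169 -2898/4901 3 -8 N
1 30/97 30/157 -15/157 -6165/15229 3 -9 E
2 12/61 60/289 -30/289 -5298/17629 2 -9 S
3 15/64 5/12 -5/24 -85/192 2 -8 W
4 12/29 60/169 -30/169 -2898/4901 3 -8 N
final 3 -9 E

n=0: pose=(3,-8,N); sL=12/29, sR=60/169; mL=-30/169, mR=-2898/4901; mL+mR=-3768/4901 → advance -1; mR−mL=-12/29 → turn -1·90°
n=1: pose=(3,-9,E); sL=30/97, sR=30/157; mL=-15/157, mR=-6165/15229; mL+mR=-7620/15229 → advance -1; mR−mL=-30/97 → turn -1·90°
n=2: pose=(2,-9,S); sL=12/61, sR=60/289; mL=-30/289, mR=-5298/17629; mL+mR=-7128/17629 → advance -1; mR−mL=-12/61 → turn -1·90°
n=3: pose=(2,-8,W); sL=15/64, sR=5/12; mL=-5/24, mR=-85/192; mL+mR=-125/192 → advance -1; mR−mL=-15/64 → turn -1·90°
n=4: pose=(3,-8,N); sL=12/29, sR=60/169; mL=-30/169, mR=-2898/4901; mL+mR=-3768/4901 → advance -1; mR−mL=-12/29 → turn -1·90°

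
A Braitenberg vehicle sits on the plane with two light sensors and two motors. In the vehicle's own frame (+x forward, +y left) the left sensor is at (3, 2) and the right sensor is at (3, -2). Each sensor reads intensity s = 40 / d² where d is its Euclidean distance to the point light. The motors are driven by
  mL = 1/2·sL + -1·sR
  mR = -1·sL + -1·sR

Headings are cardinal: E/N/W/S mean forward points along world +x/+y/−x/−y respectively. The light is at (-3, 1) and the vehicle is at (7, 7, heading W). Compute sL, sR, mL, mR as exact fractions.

left sensor world pos  = (4, 5); dL² = 65
right sensor world pos = (4, 9); dR² = 113
sL = 40/65 = 8/13
sR = 40/113 = 40/113
mL = 1/2·sL + -1·sR = -68/1469
mR = -1·sL + -1·sR = -1424/1469

8/13 40/113 -68/1469 -1424/1469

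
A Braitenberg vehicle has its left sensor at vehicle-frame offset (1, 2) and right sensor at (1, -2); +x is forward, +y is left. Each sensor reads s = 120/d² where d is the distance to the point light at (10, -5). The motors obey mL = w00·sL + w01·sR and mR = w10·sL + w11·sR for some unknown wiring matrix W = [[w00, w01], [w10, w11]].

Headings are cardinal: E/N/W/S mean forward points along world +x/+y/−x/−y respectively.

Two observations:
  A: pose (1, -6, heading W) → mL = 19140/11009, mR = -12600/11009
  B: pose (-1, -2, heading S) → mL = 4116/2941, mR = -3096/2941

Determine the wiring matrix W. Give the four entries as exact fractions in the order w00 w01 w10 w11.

obs A: pose=(1,-6,W) → sL=120/109, sR=120/101, mL=19140/11009, mR=-12600/11009
obs B: pose=(-1,-2,S) → sL=24/17, sR=120/173, mL=4116/2941, mR=-3096/2941
sensor matrix S = [[120/109, 120/101], [24/17, 120/173]]; det S = -29583360/32377469
solve [mL_A; mL_B] = S·[w00; w01] and [mR_A; mR_B] = S·[w10; w11]:
  w00 = 1/2, w01 = 1, w10 = -1/2, w11 = -1/2

1/2 1 -1/2 -1/2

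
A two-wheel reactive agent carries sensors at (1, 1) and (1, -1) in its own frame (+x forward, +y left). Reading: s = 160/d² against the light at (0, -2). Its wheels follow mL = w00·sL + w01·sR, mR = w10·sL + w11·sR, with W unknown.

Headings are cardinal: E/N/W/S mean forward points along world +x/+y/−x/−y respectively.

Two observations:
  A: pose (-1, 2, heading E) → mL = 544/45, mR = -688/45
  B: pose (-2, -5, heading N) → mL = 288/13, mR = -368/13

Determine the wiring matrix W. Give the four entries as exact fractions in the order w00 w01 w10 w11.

obs A: pose=(-1,2,E) → sL=32/5, sR=160/9, mL=544/45, mR=-688/45
obs B: pose=(-2,-5,N) → sL=160/13, sR=32, mL=288/13, mR=-368/13
sensor matrix S = [[32/5, 160/9], [160/13, 32]]; det S = -8192/585
solve [mL_A; mL_B] = S·[w00; w01] and [mR_A; mR_B] = S·[w10; w11]:
  w00 = 1/2, w01 = 1/2, w10 = -1, w11 = -1/2

1/2 1/2 -1 -1/2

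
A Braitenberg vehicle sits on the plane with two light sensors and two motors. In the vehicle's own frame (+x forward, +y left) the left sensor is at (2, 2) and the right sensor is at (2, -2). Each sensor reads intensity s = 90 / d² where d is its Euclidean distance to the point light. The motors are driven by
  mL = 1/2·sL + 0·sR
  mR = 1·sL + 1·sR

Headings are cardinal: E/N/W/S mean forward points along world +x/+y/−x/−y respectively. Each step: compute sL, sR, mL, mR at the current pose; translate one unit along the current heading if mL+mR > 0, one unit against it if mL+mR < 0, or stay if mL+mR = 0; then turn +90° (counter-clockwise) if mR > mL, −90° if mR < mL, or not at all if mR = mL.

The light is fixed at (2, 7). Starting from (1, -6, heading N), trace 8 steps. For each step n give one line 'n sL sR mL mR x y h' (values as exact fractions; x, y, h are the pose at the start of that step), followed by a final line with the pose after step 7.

n=0: pose=(1,-6,N); sL=9/13, sR=45/61; mL=9/26, mR=1134/793; mL+mR=2817/1586 → advance +1; mR−mL=1719/1586 → turn +1·90°
n=1: pose=(1,-5,W); sL=18/41, sR=90/109; mL=9/41, mR=5652/4469; mL+mR=6633/4469 → advance +1; mR−mL=4671/4469 → turn +1·90°
n=2: pose=(0,-5,S); sL=45/98, sR=45/106; mL=45/196, mR=2295/2597; mL+mR=11565/10388 → advance +1; mR−mL=6795/10388 → turn +1·90°
n=3: pose=(0,-6,E); sL=90/121, sR=2/5; mL=45/121, mR=692/605; mL+mR=917/605 → advance +1; mR−mL=467/605 → turn +1·90°
n=4: pose=(1,-6,N); sL=9/13, sR=45/61; mL=9/26, mR=1134/793; mL+mR=2817/1586 → advance +1; mR−mL=1719/1586 → turn +1·90°
n=5: pose=(1,-5,W); sL=18/41, sR=90/109; mL=9/41, mR=5652/4469; mL+mR=6633/4469 → advance +1; mR−mL=4671/4469 → turn +1·90°
n=6: pose=(0,-5,S); sL=45/98, sR=45/106; mL=45/196, mR=2295/2597; mL+mR=11565/10388 → advance +1; mR−mL=6795/10388 → turn +1·90°
n=7: pose=(0,-6,E); sL=90/121, sR=2/5; mL=45/121, mR=692/605; mL+mR=917/605 → advance +1; mR−mL=467/605 → turn +1·90°

0 9/13 45/61 9/26 1134/793 1 -6 N
1 18/41 90/109 9/41 5652/4469 1 -5 W
2 45/98 45/106 45/196 2295/2597 0 -5 S
3 90/121 2/5 45/121 692/605 0 -6 E
4 9/13 45/61 9/26 1134/793 1 -6 N
5 18/41 90/109 9/41 5652/4469 1 -5 W
6 45/98 45/106 45/196 2295/2597 0 -5 S
7 90/121 2/5 45/121 692/605 0 -6 E
final 1 -6 N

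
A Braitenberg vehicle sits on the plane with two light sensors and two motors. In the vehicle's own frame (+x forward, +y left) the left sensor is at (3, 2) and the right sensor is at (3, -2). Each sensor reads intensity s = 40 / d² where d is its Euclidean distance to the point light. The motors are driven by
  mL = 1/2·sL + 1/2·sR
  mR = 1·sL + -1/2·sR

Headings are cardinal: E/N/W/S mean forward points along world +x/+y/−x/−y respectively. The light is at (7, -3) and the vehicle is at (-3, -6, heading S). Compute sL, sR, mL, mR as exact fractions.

2/5 2/9 14/45 13/45

left sensor world pos  = (-1, -9); dL² = 100
right sensor world pos = (-5, -9); dR² = 180
sL = 40/100 = 2/5
sR = 40/180 = 2/9
mL = 1/2·sL + 1/2·sR = 14/45
mR = 1·sL + -1/2·sR = 13/45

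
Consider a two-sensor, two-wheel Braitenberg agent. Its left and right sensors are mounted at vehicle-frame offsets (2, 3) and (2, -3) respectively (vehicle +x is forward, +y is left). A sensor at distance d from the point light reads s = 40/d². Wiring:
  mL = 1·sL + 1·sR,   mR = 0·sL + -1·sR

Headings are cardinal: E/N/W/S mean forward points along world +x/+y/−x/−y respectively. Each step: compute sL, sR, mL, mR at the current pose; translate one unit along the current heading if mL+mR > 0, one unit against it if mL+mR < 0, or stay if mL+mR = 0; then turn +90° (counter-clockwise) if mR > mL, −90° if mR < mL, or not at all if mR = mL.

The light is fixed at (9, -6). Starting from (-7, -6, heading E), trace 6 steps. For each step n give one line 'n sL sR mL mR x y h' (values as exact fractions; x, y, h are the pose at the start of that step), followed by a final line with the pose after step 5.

n=0: pose=(-7,-6,E); sL=8/41, sR=8/41; mL=16/41, mR=-8/41; mL+mR=8/41 → advance +1; mR−mL=-24/41 → turn -1·90°
n=1: pose=(-6,-6,S); sL=10/37, sR=5/41; mL=595/1517, mR=-5/41; mL+mR=10/37 → advance +1; mR−mL=-780/1517 → turn -1·90°
n=2: pose=(-6,-7,W); sL=8/61, sR=40/293; mL=4784/17873, mR=-40/293; mL+mR=8/61 → advance +1; mR−mL=-7224/17873 → turn -1·90°
n=3: pose=(-7,-7,N); sL=20/181, sR=4/17; mL=1064/3077, mR=-4/17; mL+mR=20/181 → advance +1; mR−mL=-1788/3077 → turn -1·90°
n=4: pose=(-7,-6,E); sL=8/41, sR=8/41; mL=16/41, mR=-8/41; mL+mR=8/41 → advance +1; mR−mL=-24/41 → turn -1·90°
n=5: pose=(-6,-6,S); sL=10/37, sR=5/41; mL=595/1517, mR=-5/41; mL+mR=10/37 → advance +1; mR−mL=-780/1517 → turn -1·90°

0 8/41 8/41 16/41 -8/41 -7 -6 E
1 10/37 5/41 595/1517 -5/41 -6 -6 S
2 8/61 40/293 4784/17873 -40/293 -6 -7 W
3 20/181 4/17 1064/3077 -4/17 -7 -7 N
4 8/41 8/41 16/41 -8/41 -7 -6 E
5 10/37 5/41 595/1517 -5/41 -6 -6 S
final -6 -7 W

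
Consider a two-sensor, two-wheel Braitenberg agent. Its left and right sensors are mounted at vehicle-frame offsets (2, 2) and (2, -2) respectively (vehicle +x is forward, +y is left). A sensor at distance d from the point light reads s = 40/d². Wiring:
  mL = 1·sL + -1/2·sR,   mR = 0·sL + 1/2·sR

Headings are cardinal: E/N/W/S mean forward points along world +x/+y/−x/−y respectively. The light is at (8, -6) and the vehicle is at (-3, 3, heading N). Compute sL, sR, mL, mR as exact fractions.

left sensor world pos  = (-5, 5); dL² = 290
right sensor world pos = (-1, 5); dR² = 202
sL = 40/290 = 4/29
sR = 40/202 = 20/101
mL = 1·sL + -1/2·sR = 114/2929
mR = 0·sL + 1/2·sR = 10/101

4/29 20/101 114/2929 10/101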